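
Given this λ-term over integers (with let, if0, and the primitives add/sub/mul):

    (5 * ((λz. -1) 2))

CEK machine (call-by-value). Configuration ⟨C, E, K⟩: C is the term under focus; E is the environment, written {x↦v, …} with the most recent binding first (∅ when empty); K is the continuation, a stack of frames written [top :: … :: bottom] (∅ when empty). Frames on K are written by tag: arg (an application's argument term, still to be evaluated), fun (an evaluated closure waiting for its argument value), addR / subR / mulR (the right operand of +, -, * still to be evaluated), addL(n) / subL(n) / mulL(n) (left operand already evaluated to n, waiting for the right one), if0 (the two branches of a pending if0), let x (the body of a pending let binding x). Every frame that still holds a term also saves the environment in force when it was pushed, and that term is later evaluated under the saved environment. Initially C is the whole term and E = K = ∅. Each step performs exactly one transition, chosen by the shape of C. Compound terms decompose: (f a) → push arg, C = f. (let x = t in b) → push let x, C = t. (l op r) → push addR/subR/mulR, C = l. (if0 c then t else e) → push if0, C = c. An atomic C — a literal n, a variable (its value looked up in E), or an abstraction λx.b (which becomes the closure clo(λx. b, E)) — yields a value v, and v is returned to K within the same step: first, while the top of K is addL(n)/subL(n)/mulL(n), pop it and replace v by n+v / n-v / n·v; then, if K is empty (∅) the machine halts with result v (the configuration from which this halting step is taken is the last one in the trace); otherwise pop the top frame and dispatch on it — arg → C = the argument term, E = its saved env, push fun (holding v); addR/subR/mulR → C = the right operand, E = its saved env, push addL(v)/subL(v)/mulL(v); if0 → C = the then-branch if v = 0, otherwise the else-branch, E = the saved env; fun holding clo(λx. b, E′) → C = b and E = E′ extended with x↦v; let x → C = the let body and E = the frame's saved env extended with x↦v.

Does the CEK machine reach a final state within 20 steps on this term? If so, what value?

Answer: -5

Execution trace:
t=0: [C=(5 * ((λz. -1) 2)) | E=∅ | K=∅]
t=1: [C=5 | E=∅ | K=[mulR]]
t=2: [C=((λz. -1) 2) | E=∅ | K=[mulL(5)]]
t=3: [C=(λz. -1) | E=∅ | K=[arg :: mulL(5)]]
t=4: [C=2 | E=∅ | K=[fun :: mulL(5)]]
t=5: [C=-1 | E={z↦2} | K=[mulL(5)]]
→ final value -5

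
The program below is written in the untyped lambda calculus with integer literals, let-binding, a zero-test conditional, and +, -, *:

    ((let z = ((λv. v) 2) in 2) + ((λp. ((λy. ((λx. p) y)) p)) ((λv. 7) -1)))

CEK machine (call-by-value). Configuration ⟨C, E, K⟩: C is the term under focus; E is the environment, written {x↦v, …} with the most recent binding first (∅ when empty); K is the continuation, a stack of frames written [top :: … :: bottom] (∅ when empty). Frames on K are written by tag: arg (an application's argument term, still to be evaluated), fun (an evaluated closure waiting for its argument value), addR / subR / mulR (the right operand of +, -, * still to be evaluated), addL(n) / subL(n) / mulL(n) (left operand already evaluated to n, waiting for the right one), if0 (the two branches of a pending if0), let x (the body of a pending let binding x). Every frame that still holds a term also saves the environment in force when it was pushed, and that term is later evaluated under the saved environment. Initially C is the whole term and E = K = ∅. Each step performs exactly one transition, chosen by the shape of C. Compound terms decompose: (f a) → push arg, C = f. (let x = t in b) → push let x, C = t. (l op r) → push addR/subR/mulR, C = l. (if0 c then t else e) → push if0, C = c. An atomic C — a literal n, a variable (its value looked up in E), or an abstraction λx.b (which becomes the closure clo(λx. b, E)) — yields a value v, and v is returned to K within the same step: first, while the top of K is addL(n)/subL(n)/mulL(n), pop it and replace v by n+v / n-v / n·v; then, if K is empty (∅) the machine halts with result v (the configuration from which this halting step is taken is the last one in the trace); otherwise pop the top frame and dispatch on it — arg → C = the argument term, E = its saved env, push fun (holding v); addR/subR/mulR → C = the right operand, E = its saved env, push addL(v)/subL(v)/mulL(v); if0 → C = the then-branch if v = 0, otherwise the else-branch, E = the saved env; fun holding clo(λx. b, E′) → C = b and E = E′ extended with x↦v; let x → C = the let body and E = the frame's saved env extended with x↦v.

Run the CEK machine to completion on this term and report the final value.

Answer: 9

Execution trace:
step 0: <C=((let z = ((λv. v) 2) in 2) + ((λp. ((λy. ((λx. p) y)) p)) ((λv. 7) -1))), E=∅, K=∅>
step 1: <C=(let z = ((λv. v) 2) in 2), E=∅, K=[addR]>
step 2: <C=((λv. v) 2), E=∅, K=[let z :: addR]>
step 3: <C=(λv. v), E=∅, K=[arg :: let z :: addR]>
step 4: <C=2, E=∅, K=[fun :: let z :: addR]>
step 5: <C=v, E={v↦2}, K=[let z :: addR]>
step 6: <C=2, E={z↦2}, K=[addR]>
step 7: <C=((λp. ((λy. ((λx. p) y)) p)) ((λv. 7) -1)), E=∅, K=[addL(2)]>
step 8: <C=(λp. ((λy. ((λx. p) y)) p)), E=∅, K=[arg :: addL(2)]>
step 9: <C=((λv. 7) -1), E=∅, K=[fun :: addL(2)]>
step 10: <C=(λv. 7), E=∅, K=[arg :: fun :: addL(2)]>
step 11: <C=-1, E=∅, K=[fun :: fun :: addL(2)]>
step 12: <C=7, E={v↦-1}, K=[fun :: addL(2)]>
step 13: <C=((λy. ((λx. p) y)) p), E={p↦7}, K=[addL(2)]>
step 14: <C=(λy. ((λx. p) y)), E={p↦7}, K=[arg :: addL(2)]>
step 15: <C=p, E={p↦7}, K=[fun :: addL(2)]>
step 16: <C=((λx. p) y), E={y↦7, p↦7}, K=[addL(2)]>
step 17: <C=(λx. p), E={y↦7, p↦7}, K=[arg :: addL(2)]>
step 18: <C=y, E={y↦7, p↦7}, K=[fun :: addL(2)]>
step 19: <C=p, E={x↦7, y↦7, p↦7}, K=[addL(2)]>
→ final value 9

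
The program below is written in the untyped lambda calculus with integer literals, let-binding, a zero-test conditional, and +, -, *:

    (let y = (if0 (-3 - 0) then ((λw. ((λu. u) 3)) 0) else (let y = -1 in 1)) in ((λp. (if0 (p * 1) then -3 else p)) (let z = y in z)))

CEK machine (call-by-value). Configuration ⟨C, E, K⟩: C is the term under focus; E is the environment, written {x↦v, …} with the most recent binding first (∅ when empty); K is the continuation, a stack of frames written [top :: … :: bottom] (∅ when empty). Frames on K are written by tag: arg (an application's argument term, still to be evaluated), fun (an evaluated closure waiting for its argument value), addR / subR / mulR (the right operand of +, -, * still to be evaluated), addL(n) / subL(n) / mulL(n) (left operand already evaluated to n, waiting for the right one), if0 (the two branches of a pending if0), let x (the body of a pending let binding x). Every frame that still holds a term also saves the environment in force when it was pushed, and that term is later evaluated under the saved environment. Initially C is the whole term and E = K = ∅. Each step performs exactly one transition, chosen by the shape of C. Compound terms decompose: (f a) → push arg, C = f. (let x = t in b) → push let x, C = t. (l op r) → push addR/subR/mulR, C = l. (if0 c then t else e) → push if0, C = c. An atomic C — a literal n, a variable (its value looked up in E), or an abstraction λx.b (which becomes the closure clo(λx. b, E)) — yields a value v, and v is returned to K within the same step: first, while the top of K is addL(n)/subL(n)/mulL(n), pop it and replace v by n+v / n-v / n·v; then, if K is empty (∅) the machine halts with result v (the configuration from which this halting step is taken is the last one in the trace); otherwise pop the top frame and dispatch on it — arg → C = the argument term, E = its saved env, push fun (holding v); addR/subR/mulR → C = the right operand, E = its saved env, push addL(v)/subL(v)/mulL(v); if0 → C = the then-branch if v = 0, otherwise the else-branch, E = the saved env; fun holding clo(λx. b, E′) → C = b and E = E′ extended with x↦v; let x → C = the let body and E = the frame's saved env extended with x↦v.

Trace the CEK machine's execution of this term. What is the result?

t=0: ⟨C=(let y = (if0 (-3 - 0) then ((λw. ((λu. u) 3)) 0) else (let y = -1 in 1)) in ((λp. (if0 (p * 1) then -3 else p)) (let z = y in z))); E=∅; K=∅⟩
t=1: ⟨C=(if0 (-3 - 0) then ((λw. ((λu. u) 3)) 0) else (let y = -1 in 1)); E=∅; K=[let y]⟩
t=2: ⟨C=(-3 - 0); E=∅; K=[if0 :: let y]⟩
t=3: ⟨C=-3; E=∅; K=[subR :: if0 :: let y]⟩
t=4: ⟨C=0; E=∅; K=[subL(-3) :: if0 :: let y]⟩
t=5: ⟨C=(let y = -1 in 1); E=∅; K=[let y]⟩
t=6: ⟨C=-1; E=∅; K=[let y :: let y]⟩
t=7: ⟨C=1; E={y↦-1}; K=[let y]⟩
t=8: ⟨C=((λp. (if0 (p * 1) then -3 else p)) (let z = y in z)); E={y↦1}; K=∅⟩
t=9: ⟨C=(λp. (if0 (p * 1) then -3 else p)); E={y↦1}; K=[arg]⟩
t=10: ⟨C=(let z = y in z); E={y↦1}; K=[fun]⟩
t=11: ⟨C=y; E={y↦1}; K=[let z :: fun]⟩
t=12: ⟨C=z; E={z↦1, y↦1}; K=[fun]⟩
t=13: ⟨C=(if0 (p * 1) then -3 else p); E={p↦1, y↦1}; K=∅⟩
t=14: ⟨C=(p * 1); E={p↦1, y↦1}; K=[if0]⟩
t=15: ⟨C=p; E={p↦1, y↦1}; K=[mulR :: if0]⟩
t=16: ⟨C=1; E={p↦1, y↦1}; K=[mulL(1) :: if0]⟩
t=17: ⟨C=p; E={p↦1, y↦1}; K=∅⟩
→ final value 1

Answer: 1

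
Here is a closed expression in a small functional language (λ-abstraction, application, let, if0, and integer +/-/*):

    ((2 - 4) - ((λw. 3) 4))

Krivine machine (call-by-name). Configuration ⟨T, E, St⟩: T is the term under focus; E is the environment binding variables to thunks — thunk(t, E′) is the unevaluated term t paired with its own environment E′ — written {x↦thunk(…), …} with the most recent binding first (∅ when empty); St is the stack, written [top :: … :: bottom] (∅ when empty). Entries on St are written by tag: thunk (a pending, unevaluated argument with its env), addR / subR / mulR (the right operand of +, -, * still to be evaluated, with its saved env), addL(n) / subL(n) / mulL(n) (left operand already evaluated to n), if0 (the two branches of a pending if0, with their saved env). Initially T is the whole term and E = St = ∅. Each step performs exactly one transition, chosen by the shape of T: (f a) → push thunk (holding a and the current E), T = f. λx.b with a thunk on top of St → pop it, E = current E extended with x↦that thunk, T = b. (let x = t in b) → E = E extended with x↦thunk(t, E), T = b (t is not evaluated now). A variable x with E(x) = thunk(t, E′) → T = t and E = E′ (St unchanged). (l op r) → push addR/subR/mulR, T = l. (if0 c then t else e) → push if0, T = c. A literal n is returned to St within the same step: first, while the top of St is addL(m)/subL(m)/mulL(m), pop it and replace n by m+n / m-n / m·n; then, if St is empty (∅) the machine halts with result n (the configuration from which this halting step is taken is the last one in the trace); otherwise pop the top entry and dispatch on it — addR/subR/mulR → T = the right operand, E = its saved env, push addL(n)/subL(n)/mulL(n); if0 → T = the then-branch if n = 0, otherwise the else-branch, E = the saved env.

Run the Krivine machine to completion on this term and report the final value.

Answer: -5

Derivation:
t=0: [T=((2 - 4) - ((λw. 3) 4)) | E=∅ | St=∅]
t=1: [T=(2 - 4) | E=∅ | St=[subR]]
t=2: [T=2 | E=∅ | St=[subR :: subR]]
t=3: [T=4 | E=∅ | St=[subL(2) :: subR]]
t=4: [T=((λw. 3) 4) | E=∅ | St=[subL(-2)]]
t=5: [T=(λw. 3) | E=∅ | St=[thunk :: subL(-2)]]
t=6: [T=3 | E={w↦thunk(4, ∅)} | St=[subL(-2)]]
→ final value -5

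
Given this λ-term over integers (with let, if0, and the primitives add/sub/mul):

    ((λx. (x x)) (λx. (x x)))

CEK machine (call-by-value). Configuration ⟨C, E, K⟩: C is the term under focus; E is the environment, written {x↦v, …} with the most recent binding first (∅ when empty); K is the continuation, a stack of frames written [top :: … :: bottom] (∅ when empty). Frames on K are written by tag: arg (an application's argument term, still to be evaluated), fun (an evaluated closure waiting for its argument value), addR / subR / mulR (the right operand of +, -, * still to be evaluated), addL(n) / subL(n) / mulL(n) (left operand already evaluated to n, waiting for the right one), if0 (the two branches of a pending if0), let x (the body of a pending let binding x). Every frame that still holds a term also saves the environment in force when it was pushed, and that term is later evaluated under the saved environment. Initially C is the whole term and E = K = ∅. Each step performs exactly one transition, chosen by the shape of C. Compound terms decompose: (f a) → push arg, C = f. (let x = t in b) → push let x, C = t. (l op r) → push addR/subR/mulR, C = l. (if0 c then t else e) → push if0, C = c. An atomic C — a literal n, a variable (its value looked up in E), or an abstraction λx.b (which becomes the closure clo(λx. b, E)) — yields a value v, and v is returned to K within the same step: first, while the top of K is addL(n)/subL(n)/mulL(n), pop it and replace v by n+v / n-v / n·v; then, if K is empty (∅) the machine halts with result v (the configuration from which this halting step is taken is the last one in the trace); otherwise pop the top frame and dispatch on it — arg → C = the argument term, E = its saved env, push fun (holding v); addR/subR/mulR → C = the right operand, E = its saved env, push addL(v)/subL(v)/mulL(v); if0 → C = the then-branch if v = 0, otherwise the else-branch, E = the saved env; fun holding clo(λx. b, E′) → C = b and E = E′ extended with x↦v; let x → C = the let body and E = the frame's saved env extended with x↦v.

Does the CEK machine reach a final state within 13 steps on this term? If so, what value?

[0] <C=((λx. (x x)) (λx. (x x))), E=∅, K=∅>
[1] <C=(λx. (x x)), E=∅, K=[arg]>
[2] <C=(λx. (x x)), E=∅, K=[fun]>
[3] <C=(x x), E={x↦clo(λx. (x x), ∅)}, K=∅>
[4] <C=x, E={x↦clo(λx. (x x), ∅)}, K=[arg]>
[5] <C=x, E={x↦clo(λx. (x x), ∅)}, K=[fun]>
… configuration repeats with period 3 (steps 3–5 recur indefinitely) …

Answer: DIVERGES (no final state within 13 steps)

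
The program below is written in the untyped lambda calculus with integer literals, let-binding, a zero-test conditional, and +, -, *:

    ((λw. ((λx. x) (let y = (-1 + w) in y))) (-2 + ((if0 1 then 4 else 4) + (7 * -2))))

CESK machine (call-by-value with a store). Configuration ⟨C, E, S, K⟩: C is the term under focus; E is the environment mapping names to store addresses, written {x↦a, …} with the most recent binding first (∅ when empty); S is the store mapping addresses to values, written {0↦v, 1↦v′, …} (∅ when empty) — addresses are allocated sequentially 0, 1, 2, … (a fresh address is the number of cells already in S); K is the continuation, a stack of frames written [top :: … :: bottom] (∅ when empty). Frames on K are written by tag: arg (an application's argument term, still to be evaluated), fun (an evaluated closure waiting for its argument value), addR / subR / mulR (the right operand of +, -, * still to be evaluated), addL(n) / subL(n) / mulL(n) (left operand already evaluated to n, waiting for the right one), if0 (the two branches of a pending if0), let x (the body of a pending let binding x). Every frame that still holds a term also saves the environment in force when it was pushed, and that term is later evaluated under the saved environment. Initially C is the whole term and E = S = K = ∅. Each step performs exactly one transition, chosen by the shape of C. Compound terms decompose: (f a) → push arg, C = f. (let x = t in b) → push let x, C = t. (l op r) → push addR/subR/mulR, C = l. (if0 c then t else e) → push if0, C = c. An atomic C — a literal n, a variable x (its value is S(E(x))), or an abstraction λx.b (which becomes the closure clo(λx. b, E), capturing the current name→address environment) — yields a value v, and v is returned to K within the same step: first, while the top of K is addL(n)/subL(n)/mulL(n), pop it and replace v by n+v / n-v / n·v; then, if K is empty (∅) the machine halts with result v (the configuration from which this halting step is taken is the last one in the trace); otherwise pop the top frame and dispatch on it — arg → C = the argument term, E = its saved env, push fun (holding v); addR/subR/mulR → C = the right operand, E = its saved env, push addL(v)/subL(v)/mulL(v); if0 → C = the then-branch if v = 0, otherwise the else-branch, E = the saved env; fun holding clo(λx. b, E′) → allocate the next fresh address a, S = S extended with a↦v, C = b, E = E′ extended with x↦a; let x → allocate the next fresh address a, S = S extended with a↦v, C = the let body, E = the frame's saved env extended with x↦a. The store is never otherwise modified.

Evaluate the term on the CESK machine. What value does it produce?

Answer: -13

Derivation:
step 0: [C=((λw. ((λx. x) (let y = (-1 + w) in y))) (-2 + ((if0 1 then 4 else 4) + (7 * -2)))) | E=∅ | S=∅ | K=∅]
step 1: [C=(λw. ((λx. x) (let y = (-1 + w) in y))) | E=∅ | S=∅ | K=[arg]]
step 2: [C=(-2 + ((if0 1 then 4 else 4) + (7 * -2))) | E=∅ | S=∅ | K=[fun]]
step 3: [C=-2 | E=∅ | S=∅ | K=[addR :: fun]]
step 4: [C=((if0 1 then 4 else 4) + (7 * -2)) | E=∅ | S=∅ | K=[addL(-2) :: fun]]
step 5: [C=(if0 1 then 4 else 4) | E=∅ | S=∅ | K=[addR :: addL(-2) :: fun]]
step 6: [C=1 | E=∅ | S=∅ | K=[if0 :: addR :: addL(-2) :: fun]]
step 7: [C=4 | E=∅ | S=∅ | K=[addR :: addL(-2) :: fun]]
step 8: [C=(7 * -2) | E=∅ | S=∅ | K=[addL(4) :: addL(-2) :: fun]]
step 9: [C=7 | E=∅ | S=∅ | K=[mulR :: addL(4) :: addL(-2) :: fun]]
step 10: [C=-2 | E=∅ | S=∅ | K=[mulL(7) :: addL(4) :: addL(-2) :: fun]]
step 11: [C=((λx. x) (let y = (-1 + w) in y)) | E={w↦0} | S={0↦-12} | K=∅]
step 12: [C=(λx. x) | E={w↦0} | S={0↦-12} | K=[arg]]
step 13: [C=(let y = (-1 + w) in y) | E={w↦0} | S={0↦-12} | K=[fun]]
step 14: [C=(-1 + w) | E={w↦0} | S={0↦-12} | K=[let y :: fun]]
step 15: [C=-1 | E={w↦0} | S={0↦-12} | K=[addR :: let y :: fun]]
step 16: [C=w | E={w↦0} | S={0↦-12} | K=[addL(-1) :: let y :: fun]]
step 17: [C=y | E={y↦1, w↦0} | S={0↦-12, 1↦-13} | K=[fun]]
step 18: [C=x | E={x↦2, w↦0} | S={0↦-12, 1↦-13, 2↦-13} | K=∅]
→ final value -13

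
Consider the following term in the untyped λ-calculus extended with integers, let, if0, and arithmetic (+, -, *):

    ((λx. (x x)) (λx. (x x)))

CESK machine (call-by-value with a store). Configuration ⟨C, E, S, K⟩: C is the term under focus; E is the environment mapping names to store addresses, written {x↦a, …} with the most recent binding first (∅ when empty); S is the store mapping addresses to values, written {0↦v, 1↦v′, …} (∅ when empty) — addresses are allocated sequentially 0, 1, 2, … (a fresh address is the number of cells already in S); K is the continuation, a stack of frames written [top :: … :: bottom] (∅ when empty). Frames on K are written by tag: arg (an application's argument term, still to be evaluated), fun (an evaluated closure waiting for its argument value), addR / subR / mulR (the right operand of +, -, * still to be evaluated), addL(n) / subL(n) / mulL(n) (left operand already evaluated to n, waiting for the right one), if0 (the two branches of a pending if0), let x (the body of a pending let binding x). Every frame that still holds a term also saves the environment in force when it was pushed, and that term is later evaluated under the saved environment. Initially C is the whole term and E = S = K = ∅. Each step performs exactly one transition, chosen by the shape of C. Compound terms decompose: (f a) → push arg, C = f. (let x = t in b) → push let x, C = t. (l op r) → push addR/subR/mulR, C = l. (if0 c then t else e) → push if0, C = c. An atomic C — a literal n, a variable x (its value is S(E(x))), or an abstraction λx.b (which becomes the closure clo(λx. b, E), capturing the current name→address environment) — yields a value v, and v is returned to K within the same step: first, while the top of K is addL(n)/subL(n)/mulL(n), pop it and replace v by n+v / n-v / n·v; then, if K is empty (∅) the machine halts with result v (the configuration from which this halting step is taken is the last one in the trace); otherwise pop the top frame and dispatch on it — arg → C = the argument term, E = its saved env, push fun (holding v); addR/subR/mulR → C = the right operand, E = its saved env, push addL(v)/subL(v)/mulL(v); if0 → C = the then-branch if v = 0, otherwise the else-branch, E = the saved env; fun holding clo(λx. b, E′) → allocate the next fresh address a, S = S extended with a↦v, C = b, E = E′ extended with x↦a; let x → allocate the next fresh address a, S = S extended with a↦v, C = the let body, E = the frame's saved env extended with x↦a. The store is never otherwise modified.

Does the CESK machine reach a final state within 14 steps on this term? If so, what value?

Answer: DIVERGES (no final state within 14 steps)

Execution trace:
t=0: [C=((λx. (x x)) (λx. (x x))) | E=∅ | S=∅ | K=∅]
t=1: [C=(λx. (x x)) | E=∅ | S=∅ | K=[arg]]
t=2: [C=(λx. (x x)) | E=∅ | S=∅ | K=[fun]]
t=3: [C=(x x) | E={x↦0} | S={0↦clo(λx. (x x), ∅)} | K=∅]
t=4: [C=x | E={x↦0} | S={0↦clo(λx. (x x), ∅)} | K=[arg]]
t=5: [C=x | E={x↦0} | S={0↦clo(λx. (x x), ∅)} | K=[fun]]
t=6: [C=(x x) | E={x↦1} | S={0↦clo(λx. (x x), ∅), 1↦clo(λx. (x x), ∅)} | K=∅]
t=7: [C=x | E={x↦1} | S={0↦clo(λx. (x x), ∅), 1↦clo(λx. (x x), ∅)} | K=[arg]]
t=8: [C=x | E={x↦1} | S={0↦clo(λx. (x x), ∅), 1↦clo(λx. (x x), ∅)} | K=[fun]]
t=9: [C=(x x) | E={x↦2} | S={0↦clo(λx. (x x), ∅), 1↦clo(λx. (x x), ∅), 2↦clo(λx. (x x), ∅)} | K=∅]
t=10: [C=x | E={x↦2} | S={0↦clo(λx. (x x), ∅), 1↦clo(λx. (x x), ∅), 2↦clo(λx. (x x), ∅)} | K=[arg]]
t=11: [C=x | E={x↦2} | S={0↦clo(λx. (x x), ∅), 1↦clo(λx. (x x), ∅), 2↦clo(λx. (x x), ∅)} | K=[fun]]
t=12: [C=(x x) | E={x↦3} | S={0↦clo(λx. (x x), ∅), 1↦clo(λx. (x x), ∅), 2↦clo(λx. (x x), ∅), 3↦clo(λx. (x x), ∅)} | K=∅]
t=13: [C=x | E={x↦3} | S={0↦clo(λx. (x x), ∅), 1↦clo(λx. (x x), ∅), 2↦clo(λx. (x x), ∅), 3↦clo(λx. (x x), ∅)} | K=[arg]]
t=14: [C=x | E={x↦3} | S={0↦clo(λx. (x x), ∅), 1↦clo(λx. (x x), ∅), 2↦clo(λx. (x x), ∅), 3↦clo(λx. (x x), ∅)} | K=[fun]]
→ 14 transitions taken and the configuration is still not final: no result within 14 steps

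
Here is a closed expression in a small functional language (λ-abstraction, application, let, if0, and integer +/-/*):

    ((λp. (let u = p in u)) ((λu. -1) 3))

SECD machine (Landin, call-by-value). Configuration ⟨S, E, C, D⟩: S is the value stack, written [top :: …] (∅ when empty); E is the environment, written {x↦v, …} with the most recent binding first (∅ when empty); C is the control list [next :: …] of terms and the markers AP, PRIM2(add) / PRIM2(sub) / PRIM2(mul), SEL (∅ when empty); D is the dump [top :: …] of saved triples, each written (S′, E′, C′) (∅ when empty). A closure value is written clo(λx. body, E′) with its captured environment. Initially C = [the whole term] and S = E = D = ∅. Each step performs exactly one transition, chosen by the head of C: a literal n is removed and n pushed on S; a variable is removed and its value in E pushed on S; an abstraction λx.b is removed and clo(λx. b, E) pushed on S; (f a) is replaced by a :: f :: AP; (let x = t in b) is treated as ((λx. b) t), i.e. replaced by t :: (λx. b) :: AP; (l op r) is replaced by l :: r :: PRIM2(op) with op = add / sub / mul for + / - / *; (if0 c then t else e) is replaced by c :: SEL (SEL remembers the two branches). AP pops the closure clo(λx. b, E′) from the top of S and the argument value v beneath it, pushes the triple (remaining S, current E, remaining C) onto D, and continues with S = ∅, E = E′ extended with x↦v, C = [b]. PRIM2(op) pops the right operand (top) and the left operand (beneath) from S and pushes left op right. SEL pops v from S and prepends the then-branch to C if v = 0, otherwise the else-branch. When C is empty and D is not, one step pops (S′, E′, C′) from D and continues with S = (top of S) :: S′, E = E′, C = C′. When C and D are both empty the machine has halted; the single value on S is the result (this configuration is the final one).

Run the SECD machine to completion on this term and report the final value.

Answer: -1

Derivation:
[0] <S=∅, E=∅, C=[((λp. (let u = p in u)) ((λu. -1) 3))], D=∅>
[1] <S=∅, E=∅, C=[((λu. -1) 3) :: (λp. (let u = p in u)) :: AP], D=∅>
[2] <S=∅, E=∅, C=[3 :: (λu. -1) :: AP :: (λp. (let u = p in u)) :: AP], D=∅>
[3] <S=[3], E=∅, C=[(λu. -1) :: AP :: (λp. (let u = p in u)) :: AP], D=∅>
[4] <S=[clo(λu. -1, ∅) :: 3], E=∅, C=[AP :: (λp. (let u = p in u)) :: AP], D=∅>
[5] <S=∅, E={u↦3}, C=[-1], D=[(∅, ∅, [(λp. (let u = p in u)) :: AP])]>
[6] <S=[-1], E={u↦3}, C=∅, D=[(∅, ∅, [(λp. (let u = p in u)) :: AP])]>
[7] <S=[-1], E=∅, C=[(λp. (let u = p in u)) :: AP], D=∅>
[8] <S=[clo(λp. (let u = p in u), ∅) :: -1], E=∅, C=[AP], D=∅>
[9] <S=∅, E={p↦-1}, C=[(let u = p in u)], D=[(∅, ∅, ∅)]>
[10] <S=∅, E={p↦-1}, C=[p :: (λu. u) :: AP], D=[(∅, ∅, ∅)]>
[11] <S=[-1], E={p↦-1}, C=[(λu. u) :: AP], D=[(∅, ∅, ∅)]>
[12] <S=[clo(λu. u, {p↦-1}) :: -1], E={p↦-1}, C=[AP], D=[(∅, ∅, ∅)]>
[13] <S=∅, E={u↦-1, p↦-1}, C=[u], D=[(∅, {p↦-1}, ∅) :: (∅, ∅, ∅)]>
[14] <S=[-1], E={u↦-1, p↦-1}, C=∅, D=[(∅, {p↦-1}, ∅) :: (∅, ∅, ∅)]>
[15] <S=[-1], E={p↦-1}, C=∅, D=[(∅, ∅, ∅)]>
[16] <S=[-1], E=∅, C=∅, D=∅>
→ final value -1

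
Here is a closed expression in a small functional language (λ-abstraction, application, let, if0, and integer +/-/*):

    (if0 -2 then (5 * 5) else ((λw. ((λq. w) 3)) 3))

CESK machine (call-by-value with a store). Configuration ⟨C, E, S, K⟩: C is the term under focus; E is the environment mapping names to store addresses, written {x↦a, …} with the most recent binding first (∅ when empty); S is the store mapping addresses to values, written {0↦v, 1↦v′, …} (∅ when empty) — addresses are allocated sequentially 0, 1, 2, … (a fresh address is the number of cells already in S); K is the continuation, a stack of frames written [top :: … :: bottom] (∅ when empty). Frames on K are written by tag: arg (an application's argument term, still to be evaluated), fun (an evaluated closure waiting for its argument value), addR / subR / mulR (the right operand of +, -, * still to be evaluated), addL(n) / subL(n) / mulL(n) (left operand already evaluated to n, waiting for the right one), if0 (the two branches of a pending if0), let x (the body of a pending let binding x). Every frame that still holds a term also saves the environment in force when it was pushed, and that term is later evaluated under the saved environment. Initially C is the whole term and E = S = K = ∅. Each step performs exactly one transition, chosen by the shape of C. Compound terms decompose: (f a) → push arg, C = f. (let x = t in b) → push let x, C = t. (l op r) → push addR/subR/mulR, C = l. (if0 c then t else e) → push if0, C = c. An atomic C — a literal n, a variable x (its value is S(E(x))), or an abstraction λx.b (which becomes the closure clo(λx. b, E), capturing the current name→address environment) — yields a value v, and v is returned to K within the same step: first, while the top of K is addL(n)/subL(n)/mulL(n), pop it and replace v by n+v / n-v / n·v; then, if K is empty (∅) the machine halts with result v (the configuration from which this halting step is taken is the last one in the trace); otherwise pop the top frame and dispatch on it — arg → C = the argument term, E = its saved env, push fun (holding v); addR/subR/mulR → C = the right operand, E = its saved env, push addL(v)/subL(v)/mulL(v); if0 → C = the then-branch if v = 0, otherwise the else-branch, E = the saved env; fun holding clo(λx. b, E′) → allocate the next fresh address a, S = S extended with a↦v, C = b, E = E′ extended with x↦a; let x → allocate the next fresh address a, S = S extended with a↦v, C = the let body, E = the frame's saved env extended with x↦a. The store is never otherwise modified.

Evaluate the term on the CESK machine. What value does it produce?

Answer: 3

Derivation:
step 0: <C=(if0 -2 then (5 * 5) else ((λw. ((λq. w) 3)) 3)), E=∅, S=∅, K=∅>
step 1: <C=-2, E=∅, S=∅, K=[if0]>
step 2: <C=((λw. ((λq. w) 3)) 3), E=∅, S=∅, K=∅>
step 3: <C=(λw. ((λq. w) 3)), E=∅, S=∅, K=[arg]>
step 4: <C=3, E=∅, S=∅, K=[fun]>
step 5: <C=((λq. w) 3), E={w↦0}, S={0↦3}, K=∅>
step 6: <C=(λq. w), E={w↦0}, S={0↦3}, K=[arg]>
step 7: <C=3, E={w↦0}, S={0↦3}, K=[fun]>
step 8: <C=w, E={q↦1, w↦0}, S={0↦3, 1↦3}, K=∅>
→ final value 3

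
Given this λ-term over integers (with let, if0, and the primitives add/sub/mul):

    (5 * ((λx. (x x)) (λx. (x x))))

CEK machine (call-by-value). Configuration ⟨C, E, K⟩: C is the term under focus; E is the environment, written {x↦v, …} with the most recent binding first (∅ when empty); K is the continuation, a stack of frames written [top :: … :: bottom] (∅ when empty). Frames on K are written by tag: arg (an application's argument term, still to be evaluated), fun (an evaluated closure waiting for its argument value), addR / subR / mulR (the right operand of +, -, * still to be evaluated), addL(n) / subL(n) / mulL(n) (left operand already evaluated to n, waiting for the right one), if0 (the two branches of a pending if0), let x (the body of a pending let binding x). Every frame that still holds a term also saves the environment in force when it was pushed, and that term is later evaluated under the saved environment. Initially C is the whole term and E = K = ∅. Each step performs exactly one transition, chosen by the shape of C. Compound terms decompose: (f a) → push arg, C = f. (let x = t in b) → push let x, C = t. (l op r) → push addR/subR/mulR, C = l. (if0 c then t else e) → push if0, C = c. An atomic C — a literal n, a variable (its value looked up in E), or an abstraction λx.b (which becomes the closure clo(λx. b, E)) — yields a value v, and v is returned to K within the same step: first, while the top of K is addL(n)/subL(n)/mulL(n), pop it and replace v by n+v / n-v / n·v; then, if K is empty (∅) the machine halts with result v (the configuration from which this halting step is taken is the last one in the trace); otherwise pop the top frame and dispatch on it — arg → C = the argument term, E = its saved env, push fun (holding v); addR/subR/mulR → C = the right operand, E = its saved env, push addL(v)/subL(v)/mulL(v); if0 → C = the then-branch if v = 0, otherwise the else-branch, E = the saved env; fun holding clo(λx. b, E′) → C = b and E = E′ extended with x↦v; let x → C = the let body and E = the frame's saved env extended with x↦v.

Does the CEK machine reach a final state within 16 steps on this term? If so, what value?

step 0: [C=(5 * ((λx. (x x)) (λx. (x x)))) | E=∅ | K=∅]
step 1: [C=5 | E=∅ | K=[mulR]]
step 2: [C=((λx. (x x)) (λx. (x x))) | E=∅ | K=[mulL(5)]]
step 3: [C=(λx. (x x)) | E=∅ | K=[arg :: mulL(5)]]
step 4: [C=(λx. (x x)) | E=∅ | K=[fun :: mulL(5)]]
step 5: [C=(x x) | E={x↦clo(λx. (x x), ∅)} | K=[mulL(5)]]
step 6: [C=x | E={x↦clo(λx. (x x), ∅)} | K=[arg :: mulL(5)]]
step 7: [C=x | E={x↦clo(λx. (x x), ∅)} | K=[fun :: mulL(5)]]
… configuration repeats with period 3 (steps 5–7 recur indefinitely) …

Answer: DIVERGES (no final state within 16 steps)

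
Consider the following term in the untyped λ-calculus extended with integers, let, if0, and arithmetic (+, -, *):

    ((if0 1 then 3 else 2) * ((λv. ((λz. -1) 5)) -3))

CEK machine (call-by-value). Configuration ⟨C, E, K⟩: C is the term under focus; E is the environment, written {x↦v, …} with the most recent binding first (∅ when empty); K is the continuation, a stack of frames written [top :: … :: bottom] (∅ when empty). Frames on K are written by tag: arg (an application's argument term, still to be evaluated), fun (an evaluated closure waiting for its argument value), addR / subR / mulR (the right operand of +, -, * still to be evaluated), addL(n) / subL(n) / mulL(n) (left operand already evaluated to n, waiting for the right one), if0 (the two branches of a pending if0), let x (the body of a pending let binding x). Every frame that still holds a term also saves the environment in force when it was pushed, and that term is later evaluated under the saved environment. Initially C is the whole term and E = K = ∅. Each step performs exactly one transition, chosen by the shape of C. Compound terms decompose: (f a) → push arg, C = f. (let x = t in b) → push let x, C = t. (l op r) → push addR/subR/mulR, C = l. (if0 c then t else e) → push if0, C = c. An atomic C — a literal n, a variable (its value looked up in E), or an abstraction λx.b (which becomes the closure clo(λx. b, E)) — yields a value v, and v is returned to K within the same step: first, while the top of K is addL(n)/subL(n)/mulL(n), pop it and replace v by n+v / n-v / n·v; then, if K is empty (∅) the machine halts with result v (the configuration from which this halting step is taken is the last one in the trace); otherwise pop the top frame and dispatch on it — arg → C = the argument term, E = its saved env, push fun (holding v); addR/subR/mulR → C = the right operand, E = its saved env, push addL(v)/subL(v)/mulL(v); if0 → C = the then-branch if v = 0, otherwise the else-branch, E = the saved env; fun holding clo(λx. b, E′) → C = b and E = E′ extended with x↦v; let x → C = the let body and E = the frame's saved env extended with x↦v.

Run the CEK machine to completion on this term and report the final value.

step 0: ⟨C=((if0 1 then 3 else 2) * ((λv. ((λz. -1) 5)) -3)); E=∅; K=∅⟩
step 1: ⟨C=(if0 1 then 3 else 2); E=∅; K=[mulR]⟩
step 2: ⟨C=1; E=∅; K=[if0 :: mulR]⟩
step 3: ⟨C=2; E=∅; K=[mulR]⟩
step 4: ⟨C=((λv. ((λz. -1) 5)) -3); E=∅; K=[mulL(2)]⟩
step 5: ⟨C=(λv. ((λz. -1) 5)); E=∅; K=[arg :: mulL(2)]⟩
step 6: ⟨C=-3; E=∅; K=[fun :: mulL(2)]⟩
step 7: ⟨C=((λz. -1) 5); E={v↦-3}; K=[mulL(2)]⟩
step 8: ⟨C=(λz. -1); E={v↦-3}; K=[arg :: mulL(2)]⟩
step 9: ⟨C=5; E={v↦-3}; K=[fun :: mulL(2)]⟩
step 10: ⟨C=-1; E={z↦5, v↦-3}; K=[mulL(2)]⟩
→ final value -2

Answer: -2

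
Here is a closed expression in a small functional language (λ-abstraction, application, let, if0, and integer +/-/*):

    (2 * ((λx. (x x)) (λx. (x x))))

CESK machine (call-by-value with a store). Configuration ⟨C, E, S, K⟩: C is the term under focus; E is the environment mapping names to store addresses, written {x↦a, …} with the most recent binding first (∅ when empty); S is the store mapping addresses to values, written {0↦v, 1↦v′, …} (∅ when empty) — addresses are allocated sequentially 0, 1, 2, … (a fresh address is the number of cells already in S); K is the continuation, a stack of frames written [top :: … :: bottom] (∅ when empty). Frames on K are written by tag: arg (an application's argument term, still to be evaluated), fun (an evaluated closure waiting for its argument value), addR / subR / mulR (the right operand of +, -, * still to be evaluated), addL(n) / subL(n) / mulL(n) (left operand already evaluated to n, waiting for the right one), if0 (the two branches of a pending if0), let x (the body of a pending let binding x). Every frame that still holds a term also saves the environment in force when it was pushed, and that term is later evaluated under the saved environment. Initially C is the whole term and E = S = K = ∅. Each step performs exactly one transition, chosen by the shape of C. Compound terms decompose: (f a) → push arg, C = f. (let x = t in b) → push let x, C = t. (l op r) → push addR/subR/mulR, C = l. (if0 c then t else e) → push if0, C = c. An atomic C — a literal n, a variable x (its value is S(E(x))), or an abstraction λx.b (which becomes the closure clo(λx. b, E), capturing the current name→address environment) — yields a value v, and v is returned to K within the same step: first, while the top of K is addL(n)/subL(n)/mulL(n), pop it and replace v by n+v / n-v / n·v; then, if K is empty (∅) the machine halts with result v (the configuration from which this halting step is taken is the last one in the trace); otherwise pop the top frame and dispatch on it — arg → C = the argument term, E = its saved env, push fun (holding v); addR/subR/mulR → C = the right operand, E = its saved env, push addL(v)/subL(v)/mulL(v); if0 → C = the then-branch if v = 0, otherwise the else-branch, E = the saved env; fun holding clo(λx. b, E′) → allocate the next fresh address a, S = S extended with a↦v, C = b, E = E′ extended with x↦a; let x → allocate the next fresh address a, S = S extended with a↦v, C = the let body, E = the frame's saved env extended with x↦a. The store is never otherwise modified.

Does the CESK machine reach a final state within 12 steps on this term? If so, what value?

t=0: [C=(2 * ((λx. (x x)) (λx. (x x)))) | E=∅ | S=∅ | K=∅]
t=1: [C=2 | E=∅ | S=∅ | K=[mulR]]
t=2: [C=((λx. (x x)) (λx. (x x))) | E=∅ | S=∅ | K=[mulL(2)]]
t=3: [C=(λx. (x x)) | E=∅ | S=∅ | K=[arg :: mulL(2)]]
t=4: [C=(λx. (x x)) | E=∅ | S=∅ | K=[fun :: mulL(2)]]
t=5: [C=(x x) | E={x↦0} | S={0↦clo(λx. (x x), ∅)} | K=[mulL(2)]]
t=6: [C=x | E={x↦0} | S={0↦clo(λx. (x x), ∅)} | K=[arg :: mulL(2)]]
t=7: [C=x | E={x↦0} | S={0↦clo(λx. (x x), ∅)} | K=[fun :: mulL(2)]]
t=8: [C=(x x) | E={x↦1} | S={0↦clo(λx. (x x), ∅), 1↦clo(λx. (x x), ∅)} | K=[mulL(2)]]
t=9: [C=x | E={x↦1} | S={0↦clo(λx. (x x), ∅), 1↦clo(λx. (x x), ∅)} | K=[arg :: mulL(2)]]
t=10: [C=x | E={x↦1} | S={0↦clo(λx. (x x), ∅), 1↦clo(λx. (x x), ∅)} | K=[fun :: mulL(2)]]
t=11: [C=(x x) | E={x↦2} | S={0↦clo(λx. (x x), ∅), 1↦clo(λx. (x x), ∅), 2↦clo(λx. (x x), ∅)} | K=[mulL(2)]]
t=12: [C=x | E={x↦2} | S={0↦clo(λx. (x x), ∅), 1↦clo(λx. (x x), ∅), 2↦clo(λx. (x x), ∅)} | K=[arg :: mulL(2)]]
→ 12 transitions taken and the configuration is still not final: no result within 12 steps

Answer: DIVERGES (no final state within 12 steps)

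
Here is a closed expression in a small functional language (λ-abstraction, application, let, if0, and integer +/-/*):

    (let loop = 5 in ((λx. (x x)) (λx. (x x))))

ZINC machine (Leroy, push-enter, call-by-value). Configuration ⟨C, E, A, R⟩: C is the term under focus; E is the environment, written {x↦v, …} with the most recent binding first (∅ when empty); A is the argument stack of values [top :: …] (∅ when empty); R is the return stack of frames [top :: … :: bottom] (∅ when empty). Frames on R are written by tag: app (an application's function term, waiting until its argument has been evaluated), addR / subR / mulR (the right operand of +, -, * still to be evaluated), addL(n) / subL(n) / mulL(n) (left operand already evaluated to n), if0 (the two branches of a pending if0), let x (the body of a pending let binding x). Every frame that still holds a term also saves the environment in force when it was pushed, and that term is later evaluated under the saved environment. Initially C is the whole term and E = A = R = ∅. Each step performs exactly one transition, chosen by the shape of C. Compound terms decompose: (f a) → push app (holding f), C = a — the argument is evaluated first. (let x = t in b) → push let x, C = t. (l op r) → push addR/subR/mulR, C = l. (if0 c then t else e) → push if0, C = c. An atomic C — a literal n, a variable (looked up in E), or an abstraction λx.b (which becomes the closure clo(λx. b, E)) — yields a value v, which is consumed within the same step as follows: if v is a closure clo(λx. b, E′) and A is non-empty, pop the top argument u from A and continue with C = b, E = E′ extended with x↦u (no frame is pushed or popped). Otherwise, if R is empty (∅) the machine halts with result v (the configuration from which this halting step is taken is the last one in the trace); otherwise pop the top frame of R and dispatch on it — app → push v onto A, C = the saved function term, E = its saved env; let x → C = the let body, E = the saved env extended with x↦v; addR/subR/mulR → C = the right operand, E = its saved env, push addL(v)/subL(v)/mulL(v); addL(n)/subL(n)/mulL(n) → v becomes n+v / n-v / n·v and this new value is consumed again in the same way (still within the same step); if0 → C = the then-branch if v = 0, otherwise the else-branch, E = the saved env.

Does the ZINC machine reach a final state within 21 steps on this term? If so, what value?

step 0: [C=(let loop = 5 in ((λx. (x x)) (λx. (x x)))) | E=∅ | A=∅ | R=∅]
step 1: [C=5 | E=∅ | A=∅ | R=[let loop]]
step 2: [C=((λx. (x x)) (λx. (x x))) | E={loop↦5} | A=∅ | R=∅]
step 3: [C=(λx. (x x)) | E={loop↦5} | A=∅ | R=[app]]
step 4: [C=(λx. (x x)) | E={loop↦5} | A=[clo(λx. (x x), {loop↦5})] | R=∅]
step 5: [C=(x x) | E={x↦clo(λx. (x x), {loop↦5}), loop↦5} | A=∅ | R=∅]
step 6: [C=x | E={x↦clo(λx. (x x), {loop↦5}), loop↦5} | A=∅ | R=[app]]
step 7: [C=x | E={x↦clo(λx. (x x), {loop↦5}), loop↦5} | A=[clo(λx. (x x), {loop↦5})] | R=∅]
… configuration repeats with period 3 (steps 5–7 recur indefinitely) …

Answer: DIVERGES (no final state within 21 steps)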